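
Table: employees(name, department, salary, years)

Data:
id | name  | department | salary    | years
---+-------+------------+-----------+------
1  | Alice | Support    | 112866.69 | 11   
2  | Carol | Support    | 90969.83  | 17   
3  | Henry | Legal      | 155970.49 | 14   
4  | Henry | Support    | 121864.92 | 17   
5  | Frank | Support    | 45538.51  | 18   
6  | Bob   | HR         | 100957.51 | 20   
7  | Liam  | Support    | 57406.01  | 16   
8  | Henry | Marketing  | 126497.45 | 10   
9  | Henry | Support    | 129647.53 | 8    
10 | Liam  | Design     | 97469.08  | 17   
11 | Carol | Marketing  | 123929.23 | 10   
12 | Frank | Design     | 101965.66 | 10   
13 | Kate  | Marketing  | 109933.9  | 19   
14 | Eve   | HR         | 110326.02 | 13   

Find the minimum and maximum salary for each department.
SELECT department, MIN(salary), MAX(salary)
FROM employees
GROUP BY department

Result:
  Design: min=97469.08, max=101965.66
  HR: min=100957.51, max=110326.02
  Legal: min=155970.49, max=155970.49
  Marketing: min=109933.90, max=126497.45
  Support: min=45538.51, max=129647.53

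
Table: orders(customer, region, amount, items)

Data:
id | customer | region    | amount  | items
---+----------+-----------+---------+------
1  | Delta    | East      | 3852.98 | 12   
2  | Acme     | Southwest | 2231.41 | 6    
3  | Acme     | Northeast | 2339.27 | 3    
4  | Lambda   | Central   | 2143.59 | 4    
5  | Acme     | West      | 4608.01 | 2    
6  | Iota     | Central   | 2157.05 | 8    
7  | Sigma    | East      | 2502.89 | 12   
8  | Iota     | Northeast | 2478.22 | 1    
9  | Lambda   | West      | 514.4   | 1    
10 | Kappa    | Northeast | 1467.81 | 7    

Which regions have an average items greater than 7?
SELECT region, AVG(items)
FROM orders
GROUP BY region
HAVING AVG(items) > 7

Result:
  East: avg=12.00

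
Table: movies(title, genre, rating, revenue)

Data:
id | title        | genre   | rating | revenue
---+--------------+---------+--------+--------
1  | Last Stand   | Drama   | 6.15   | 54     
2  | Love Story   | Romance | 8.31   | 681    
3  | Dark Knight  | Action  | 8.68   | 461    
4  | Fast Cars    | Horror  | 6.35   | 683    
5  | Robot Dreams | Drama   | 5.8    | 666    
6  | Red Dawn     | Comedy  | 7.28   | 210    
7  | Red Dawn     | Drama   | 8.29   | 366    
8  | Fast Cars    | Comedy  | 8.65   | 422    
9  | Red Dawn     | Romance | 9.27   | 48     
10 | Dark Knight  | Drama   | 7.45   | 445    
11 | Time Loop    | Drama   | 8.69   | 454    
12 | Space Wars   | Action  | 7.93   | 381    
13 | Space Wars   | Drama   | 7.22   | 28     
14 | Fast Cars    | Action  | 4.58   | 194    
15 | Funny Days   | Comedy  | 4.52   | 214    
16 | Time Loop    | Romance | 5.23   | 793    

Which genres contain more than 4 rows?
SELECT genre, COUNT(*) as cnt
FROM movies
GROUP BY genre
HAVING COUNT(*) > 4

Result:
  Drama: 6

Note: HAVING filters groups after aggregation, WHERE filters rows before.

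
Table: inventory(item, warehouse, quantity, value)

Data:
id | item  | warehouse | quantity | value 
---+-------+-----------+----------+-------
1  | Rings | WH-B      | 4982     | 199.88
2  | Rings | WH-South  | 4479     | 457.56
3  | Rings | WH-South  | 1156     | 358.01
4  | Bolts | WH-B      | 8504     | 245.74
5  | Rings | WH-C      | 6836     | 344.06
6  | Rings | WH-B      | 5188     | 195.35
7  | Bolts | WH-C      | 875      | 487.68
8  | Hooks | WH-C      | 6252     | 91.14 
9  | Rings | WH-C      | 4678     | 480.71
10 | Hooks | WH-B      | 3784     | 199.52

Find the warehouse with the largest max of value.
SELECT warehouse, MAX(value) as val
FROM inventory
GROUP BY warehouse
ORDER BY val DESC
LIMIT 1

Result: WH-C with max(value) = 487.68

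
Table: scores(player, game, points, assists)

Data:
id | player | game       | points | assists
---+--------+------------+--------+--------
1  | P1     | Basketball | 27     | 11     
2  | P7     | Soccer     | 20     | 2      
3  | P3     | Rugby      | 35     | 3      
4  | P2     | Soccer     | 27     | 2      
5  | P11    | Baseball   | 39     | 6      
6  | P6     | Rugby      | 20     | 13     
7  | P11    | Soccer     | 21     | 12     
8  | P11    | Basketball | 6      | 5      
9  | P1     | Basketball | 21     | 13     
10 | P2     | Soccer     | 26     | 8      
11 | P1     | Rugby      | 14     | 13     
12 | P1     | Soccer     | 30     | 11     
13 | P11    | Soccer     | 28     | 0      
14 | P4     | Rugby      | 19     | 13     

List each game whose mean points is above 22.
SELECT game, AVG(points)
FROM scores
GROUP BY game
HAVING AVG(points) > 22

Result:
  Baseball: avg=39.00
  Soccer: avg=25.33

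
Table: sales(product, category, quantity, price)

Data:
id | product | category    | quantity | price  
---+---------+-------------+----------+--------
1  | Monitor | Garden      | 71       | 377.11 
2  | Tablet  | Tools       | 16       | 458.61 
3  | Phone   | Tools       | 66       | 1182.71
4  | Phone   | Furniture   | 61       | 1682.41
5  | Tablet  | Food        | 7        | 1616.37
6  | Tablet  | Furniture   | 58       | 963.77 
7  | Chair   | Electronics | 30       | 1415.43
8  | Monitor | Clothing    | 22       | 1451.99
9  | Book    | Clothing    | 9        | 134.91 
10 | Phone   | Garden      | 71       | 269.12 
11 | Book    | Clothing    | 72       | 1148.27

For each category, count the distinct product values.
SELECT category, COUNT(DISTINCT product)
FROM sales
GROUP BY category

Result:
  Clothing: 2 distinct
  Electronics: 1 distinct
  Food: 1 distinct
  Furniture: 2 distinct
  Garden: 2 distinct
  Tools: 2 distinct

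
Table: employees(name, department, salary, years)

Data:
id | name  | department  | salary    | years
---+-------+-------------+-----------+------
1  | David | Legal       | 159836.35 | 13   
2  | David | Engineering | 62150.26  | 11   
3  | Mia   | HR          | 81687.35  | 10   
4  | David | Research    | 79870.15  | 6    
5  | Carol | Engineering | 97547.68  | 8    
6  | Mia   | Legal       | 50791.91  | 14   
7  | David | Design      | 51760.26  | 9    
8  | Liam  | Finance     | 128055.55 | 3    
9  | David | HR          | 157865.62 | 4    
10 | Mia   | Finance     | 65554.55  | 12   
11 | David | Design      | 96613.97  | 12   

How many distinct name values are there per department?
SELECT department, COUNT(DISTINCT name)
FROM employees
GROUP BY department

Result:
  Design: 1 distinct
  Engineering: 2 distinct
  Finance: 2 distinct
  HR: 2 distinct
  Legal: 2 distinct
  Research: 1 distinct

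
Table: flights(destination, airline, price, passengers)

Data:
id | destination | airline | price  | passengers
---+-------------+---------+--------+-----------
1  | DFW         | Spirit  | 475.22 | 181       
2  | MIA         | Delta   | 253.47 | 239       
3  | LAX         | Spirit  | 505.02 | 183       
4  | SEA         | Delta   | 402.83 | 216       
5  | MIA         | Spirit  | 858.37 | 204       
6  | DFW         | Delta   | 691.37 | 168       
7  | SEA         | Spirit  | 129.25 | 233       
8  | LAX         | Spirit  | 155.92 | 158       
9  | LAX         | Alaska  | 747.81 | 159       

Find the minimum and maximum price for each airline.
SELECT airline, MIN(price), MAX(price)
FROM flights
GROUP BY airline

Result:
  Alaska: min=747.81, max=747.81
  Delta: min=253.47, max=691.37
  Spirit: min=129.25, max=858.37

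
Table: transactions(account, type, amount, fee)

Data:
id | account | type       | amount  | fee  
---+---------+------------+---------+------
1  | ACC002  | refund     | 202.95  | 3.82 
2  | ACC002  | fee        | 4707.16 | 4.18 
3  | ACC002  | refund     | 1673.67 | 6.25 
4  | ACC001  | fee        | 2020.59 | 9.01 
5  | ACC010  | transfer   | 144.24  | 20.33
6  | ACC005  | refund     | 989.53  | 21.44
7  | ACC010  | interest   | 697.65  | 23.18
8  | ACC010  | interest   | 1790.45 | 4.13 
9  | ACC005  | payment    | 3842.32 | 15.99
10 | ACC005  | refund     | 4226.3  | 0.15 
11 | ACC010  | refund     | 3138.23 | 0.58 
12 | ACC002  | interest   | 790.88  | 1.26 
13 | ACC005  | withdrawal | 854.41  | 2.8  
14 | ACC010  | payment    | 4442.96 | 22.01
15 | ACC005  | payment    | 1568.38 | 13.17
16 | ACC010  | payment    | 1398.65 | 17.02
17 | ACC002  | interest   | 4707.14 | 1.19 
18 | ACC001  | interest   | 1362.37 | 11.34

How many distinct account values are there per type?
SELECT type, COUNT(DISTINCT account)
FROM transactions
GROUP BY type

Result:
  fee: 2 distinct
  interest: 3 distinct
  payment: 2 distinct
  refund: 3 distinct
  transfer: 1 distinct
  withdrawal: 1 distinct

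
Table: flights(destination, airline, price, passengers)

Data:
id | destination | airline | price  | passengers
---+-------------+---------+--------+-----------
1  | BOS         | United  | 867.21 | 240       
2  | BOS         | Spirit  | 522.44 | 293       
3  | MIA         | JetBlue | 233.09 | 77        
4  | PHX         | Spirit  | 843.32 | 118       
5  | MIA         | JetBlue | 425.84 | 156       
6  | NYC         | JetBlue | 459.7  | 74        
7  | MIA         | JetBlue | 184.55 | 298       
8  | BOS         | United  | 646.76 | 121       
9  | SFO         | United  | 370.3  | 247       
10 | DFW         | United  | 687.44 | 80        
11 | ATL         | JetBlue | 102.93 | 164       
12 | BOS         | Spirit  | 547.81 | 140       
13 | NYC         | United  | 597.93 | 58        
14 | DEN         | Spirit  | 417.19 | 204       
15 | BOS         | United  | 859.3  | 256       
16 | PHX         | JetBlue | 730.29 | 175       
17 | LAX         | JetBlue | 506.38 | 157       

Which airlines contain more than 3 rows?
SELECT airline, COUNT(*) as cnt
FROM flights
GROUP BY airline
HAVING COUNT(*) > 3

Result:
  JetBlue: 7
  Spirit: 4
  United: 6

Note: HAVING filters groups after aggregation, WHERE filters rows before.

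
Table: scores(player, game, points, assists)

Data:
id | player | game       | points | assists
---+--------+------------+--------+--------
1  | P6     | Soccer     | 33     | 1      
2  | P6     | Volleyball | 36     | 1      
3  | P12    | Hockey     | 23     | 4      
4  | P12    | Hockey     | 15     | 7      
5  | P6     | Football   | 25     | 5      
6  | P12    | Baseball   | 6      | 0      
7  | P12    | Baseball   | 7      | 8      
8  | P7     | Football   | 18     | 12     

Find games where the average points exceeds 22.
SELECT game, AVG(points)
FROM scores
GROUP BY game
HAVING AVG(points) > 22

Result:
  Soccer: avg=33.00
  Volleyball: avg=36.00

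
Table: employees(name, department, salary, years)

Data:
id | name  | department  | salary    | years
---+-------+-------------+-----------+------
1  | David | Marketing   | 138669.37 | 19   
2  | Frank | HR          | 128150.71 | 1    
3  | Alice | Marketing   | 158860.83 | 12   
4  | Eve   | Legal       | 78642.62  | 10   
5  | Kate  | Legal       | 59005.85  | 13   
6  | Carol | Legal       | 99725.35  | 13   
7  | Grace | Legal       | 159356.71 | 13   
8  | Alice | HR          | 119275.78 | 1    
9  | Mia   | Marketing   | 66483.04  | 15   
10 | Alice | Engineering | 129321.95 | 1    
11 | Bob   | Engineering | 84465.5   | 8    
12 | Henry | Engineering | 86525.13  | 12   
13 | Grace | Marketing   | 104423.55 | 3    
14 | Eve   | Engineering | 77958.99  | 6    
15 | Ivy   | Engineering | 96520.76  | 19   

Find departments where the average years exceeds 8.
SELECT department, AVG(years)
FROM employees
GROUP BY department
HAVING AVG(years) > 8

Result:
  Engineering: avg=9.20
  Legal: avg=12.25
  Marketing: avg=12.25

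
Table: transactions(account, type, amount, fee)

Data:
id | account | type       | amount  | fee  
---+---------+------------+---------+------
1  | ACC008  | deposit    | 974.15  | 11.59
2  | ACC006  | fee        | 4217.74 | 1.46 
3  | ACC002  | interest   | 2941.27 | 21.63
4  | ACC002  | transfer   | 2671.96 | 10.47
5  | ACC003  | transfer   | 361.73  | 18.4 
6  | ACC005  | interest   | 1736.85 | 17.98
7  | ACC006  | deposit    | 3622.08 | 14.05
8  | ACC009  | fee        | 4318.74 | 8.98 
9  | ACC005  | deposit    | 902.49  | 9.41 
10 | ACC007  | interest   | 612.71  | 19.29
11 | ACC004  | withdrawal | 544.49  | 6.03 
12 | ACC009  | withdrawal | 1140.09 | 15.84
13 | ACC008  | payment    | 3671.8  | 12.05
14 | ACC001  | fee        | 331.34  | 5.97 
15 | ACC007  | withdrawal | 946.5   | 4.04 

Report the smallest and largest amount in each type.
SELECT type, MIN(amount), MAX(amount)
FROM transactions
GROUP BY type

Result:
  deposit: min=902.49, max=3622.08
  fee: min=331.34, max=4318.74
  interest: min=612.71, max=2941.27
  payment: min=3671.80, max=3671.80
  transfer: min=361.73, max=2671.96
  withdrawal: min=544.49, max=1140.09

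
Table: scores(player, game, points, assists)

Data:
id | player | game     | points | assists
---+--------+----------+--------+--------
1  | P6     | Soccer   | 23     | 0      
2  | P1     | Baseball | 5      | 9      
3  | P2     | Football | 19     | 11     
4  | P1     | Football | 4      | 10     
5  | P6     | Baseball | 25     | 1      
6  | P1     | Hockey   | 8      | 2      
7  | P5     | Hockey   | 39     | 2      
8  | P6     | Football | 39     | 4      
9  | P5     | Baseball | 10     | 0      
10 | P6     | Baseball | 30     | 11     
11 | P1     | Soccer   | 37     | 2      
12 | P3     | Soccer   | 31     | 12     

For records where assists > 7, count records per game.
SELECT game, COUNT(*)
FROM scores
WHERE assists > 7
GROUP BY game

Note: WHERE filters rows before grouping.

Result:
  Baseball: 2
  Football: 2
  Soccer: 1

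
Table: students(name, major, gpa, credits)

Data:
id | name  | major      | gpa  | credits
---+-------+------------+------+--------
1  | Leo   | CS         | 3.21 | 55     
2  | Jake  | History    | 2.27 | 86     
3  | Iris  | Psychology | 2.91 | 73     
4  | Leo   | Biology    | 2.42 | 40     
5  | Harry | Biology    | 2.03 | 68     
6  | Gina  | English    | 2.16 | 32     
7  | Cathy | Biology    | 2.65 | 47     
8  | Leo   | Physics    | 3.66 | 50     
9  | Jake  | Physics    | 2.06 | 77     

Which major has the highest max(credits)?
SELECT major, MAX(credits) as val
FROM students
GROUP BY major
ORDER BY val DESC
LIMIT 1

Result: History with max(credits) = 86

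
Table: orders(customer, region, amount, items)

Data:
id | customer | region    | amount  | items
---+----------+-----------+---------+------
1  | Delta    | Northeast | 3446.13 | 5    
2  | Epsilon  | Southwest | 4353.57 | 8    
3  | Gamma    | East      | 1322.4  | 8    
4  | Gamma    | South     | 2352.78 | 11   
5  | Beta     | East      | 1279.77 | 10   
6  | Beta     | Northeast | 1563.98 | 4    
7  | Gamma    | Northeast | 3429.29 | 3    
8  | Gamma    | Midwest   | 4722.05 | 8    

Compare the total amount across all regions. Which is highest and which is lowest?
SELECT region, SUM(amount)
FROM orders
GROUP BY region
ORDER BY SUM(amount)

All groups:
  South: 2352.78
  East: 2602.17
  Southwest: 4353.57
  Midwest: 4722.05
  Northeast: 8439.40

Highest: Northeast (8439.40)
Lowest: South (2352.78)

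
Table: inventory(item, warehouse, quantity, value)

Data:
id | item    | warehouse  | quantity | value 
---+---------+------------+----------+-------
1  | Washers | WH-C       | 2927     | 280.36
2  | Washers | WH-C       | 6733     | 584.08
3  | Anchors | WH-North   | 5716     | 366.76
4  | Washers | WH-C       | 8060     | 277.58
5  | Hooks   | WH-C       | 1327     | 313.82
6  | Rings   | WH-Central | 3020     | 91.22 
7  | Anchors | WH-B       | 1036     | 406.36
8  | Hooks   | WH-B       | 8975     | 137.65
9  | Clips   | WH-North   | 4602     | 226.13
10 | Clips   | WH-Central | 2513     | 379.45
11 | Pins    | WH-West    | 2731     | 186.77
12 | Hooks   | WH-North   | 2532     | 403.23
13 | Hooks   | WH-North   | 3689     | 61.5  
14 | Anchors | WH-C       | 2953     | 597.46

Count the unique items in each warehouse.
SELECT warehouse, COUNT(DISTINCT item)
FROM inventory
GROUP BY warehouse

Result:
  WH-B: 2 distinct
  WH-C: 3 distinct
  WH-Central: 2 distinct
  WH-North: 3 distinct
  WH-West: 1 distinct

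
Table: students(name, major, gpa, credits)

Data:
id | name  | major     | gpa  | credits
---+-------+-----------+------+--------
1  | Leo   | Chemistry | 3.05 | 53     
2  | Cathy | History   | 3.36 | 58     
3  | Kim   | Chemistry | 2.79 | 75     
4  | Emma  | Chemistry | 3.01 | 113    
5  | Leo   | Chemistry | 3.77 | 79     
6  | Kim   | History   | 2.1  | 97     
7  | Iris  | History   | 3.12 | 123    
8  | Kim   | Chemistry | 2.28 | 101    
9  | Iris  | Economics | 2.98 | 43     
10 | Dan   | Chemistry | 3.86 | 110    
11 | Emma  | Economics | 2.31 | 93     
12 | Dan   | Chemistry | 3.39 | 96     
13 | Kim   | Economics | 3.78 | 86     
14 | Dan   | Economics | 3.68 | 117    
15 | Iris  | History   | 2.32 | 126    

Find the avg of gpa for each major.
SELECT major, AVG(gpa) as result
FROM students
GROUP BY major

Result:
  Chemistry: 3.16
  Economics: 3.19
  History: 2.73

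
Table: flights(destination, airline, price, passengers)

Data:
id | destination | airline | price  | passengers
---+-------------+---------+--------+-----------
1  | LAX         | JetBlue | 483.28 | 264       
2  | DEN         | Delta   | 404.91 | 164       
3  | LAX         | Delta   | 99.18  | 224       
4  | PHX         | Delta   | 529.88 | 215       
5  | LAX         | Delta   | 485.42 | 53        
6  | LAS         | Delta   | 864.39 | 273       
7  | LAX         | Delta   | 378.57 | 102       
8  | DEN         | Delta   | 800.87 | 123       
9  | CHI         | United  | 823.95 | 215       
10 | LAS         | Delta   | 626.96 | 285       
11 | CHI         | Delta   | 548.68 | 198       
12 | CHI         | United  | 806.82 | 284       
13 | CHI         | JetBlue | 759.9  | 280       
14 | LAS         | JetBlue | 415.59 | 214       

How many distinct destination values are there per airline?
SELECT airline, COUNT(DISTINCT destination)
FROM flights
GROUP BY airline

Result:
  Delta: 5 distinct
  JetBlue: 3 distinct
  United: 1 distinct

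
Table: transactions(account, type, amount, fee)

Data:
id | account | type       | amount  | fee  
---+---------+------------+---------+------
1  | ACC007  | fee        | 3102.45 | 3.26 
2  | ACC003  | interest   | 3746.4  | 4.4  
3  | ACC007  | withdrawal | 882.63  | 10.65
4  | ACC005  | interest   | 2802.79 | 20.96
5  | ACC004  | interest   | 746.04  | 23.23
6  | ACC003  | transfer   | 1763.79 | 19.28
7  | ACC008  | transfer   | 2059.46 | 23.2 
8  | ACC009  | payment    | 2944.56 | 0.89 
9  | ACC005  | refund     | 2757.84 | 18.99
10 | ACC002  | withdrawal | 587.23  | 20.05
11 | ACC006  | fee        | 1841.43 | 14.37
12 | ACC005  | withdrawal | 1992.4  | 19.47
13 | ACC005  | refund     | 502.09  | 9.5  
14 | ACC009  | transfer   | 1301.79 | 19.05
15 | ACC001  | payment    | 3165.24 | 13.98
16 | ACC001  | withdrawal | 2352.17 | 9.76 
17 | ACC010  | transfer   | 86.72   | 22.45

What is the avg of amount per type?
SELECT type, AVG(amount) as result
FROM transactions
GROUP BY type

Result:
  fee: 2471.94
  interest: 2431.74
  payment: 3054.90
  refund: 1629.97
  transfer: 1302.94
  withdrawal: 1453.61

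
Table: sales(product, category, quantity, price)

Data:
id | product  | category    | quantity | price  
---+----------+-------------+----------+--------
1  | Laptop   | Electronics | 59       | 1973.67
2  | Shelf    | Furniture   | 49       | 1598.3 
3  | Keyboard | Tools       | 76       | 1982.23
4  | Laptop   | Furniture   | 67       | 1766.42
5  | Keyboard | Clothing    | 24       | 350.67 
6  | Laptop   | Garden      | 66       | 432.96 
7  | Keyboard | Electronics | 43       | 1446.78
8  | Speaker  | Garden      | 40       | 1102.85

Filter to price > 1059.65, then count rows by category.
SELECT category, COUNT(*)
FROM sales
WHERE price > 1059.65
GROUP BY category

Note: WHERE filters rows before grouping.

Result:
  Electronics: 2
  Furniture: 2
  Garden: 1
  Tools: 1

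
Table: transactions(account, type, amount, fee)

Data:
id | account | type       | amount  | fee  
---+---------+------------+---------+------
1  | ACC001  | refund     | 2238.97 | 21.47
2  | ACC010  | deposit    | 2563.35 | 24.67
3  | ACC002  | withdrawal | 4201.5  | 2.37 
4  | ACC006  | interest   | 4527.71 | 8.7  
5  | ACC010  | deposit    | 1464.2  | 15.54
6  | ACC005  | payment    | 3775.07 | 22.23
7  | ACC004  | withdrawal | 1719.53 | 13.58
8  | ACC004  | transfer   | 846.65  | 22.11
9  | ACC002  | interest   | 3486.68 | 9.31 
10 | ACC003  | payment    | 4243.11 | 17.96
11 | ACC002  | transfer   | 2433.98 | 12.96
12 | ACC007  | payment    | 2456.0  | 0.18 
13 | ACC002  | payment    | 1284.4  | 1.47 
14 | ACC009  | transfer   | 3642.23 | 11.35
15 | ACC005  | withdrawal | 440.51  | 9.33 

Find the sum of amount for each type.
SELECT type, SUM(amount) as result
FROM transactions
GROUP BY type

Result:
  deposit: 4027.55
  interest: 8014.39
  payment: 11758.58
  refund: 2238.97
  transfer: 6922.86
  withdrawal: 6361.54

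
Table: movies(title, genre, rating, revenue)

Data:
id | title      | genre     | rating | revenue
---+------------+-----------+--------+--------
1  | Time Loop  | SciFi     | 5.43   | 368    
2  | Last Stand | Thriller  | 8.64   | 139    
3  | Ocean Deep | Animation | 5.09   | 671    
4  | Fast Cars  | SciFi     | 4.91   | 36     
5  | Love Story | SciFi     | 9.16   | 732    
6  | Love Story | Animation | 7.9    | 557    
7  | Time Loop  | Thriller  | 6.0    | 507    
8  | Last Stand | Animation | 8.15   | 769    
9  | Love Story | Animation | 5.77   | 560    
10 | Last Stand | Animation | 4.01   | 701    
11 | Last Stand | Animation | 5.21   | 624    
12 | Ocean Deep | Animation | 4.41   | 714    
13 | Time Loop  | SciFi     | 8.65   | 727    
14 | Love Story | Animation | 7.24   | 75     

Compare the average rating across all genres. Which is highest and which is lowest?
SELECT genre, AVG(rating)
FROM movies
GROUP BY genre
ORDER BY AVG(rating)

All groups:
  Animation: 5.97
  SciFi: 7.04
  Thriller: 7.32

Highest: Thriller (7.32)
Lowest: Animation (5.97)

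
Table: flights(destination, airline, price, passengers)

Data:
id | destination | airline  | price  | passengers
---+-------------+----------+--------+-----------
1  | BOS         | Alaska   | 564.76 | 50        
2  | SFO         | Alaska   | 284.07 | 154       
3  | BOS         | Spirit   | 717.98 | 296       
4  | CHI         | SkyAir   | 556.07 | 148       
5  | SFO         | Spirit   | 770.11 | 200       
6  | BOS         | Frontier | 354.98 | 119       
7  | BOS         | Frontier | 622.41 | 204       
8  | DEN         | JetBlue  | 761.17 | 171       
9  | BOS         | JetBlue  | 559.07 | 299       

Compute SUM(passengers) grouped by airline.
SELECT airline, SUM(passengers) as result
FROM flights
GROUP BY airline

Result:
  Alaska: 204
  Frontier: 323
  JetBlue: 470
  SkyAir: 148
  Spirit: 496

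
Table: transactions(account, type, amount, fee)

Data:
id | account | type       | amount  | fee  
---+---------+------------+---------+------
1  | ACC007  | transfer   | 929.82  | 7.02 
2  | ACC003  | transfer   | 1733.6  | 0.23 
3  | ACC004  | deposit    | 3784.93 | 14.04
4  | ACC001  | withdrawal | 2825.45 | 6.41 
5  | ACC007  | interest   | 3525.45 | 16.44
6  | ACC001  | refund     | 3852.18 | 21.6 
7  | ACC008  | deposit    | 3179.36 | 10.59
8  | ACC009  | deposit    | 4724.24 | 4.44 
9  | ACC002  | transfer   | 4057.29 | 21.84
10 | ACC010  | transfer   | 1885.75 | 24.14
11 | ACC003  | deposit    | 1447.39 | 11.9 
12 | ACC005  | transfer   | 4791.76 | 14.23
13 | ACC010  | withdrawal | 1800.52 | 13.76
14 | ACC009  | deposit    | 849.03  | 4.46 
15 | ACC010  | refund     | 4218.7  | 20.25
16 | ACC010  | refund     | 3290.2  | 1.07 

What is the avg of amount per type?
SELECT type, AVG(amount) as result
FROM transactions
GROUP BY type

Result:
  deposit: 2796.99
  interest: 3525.45
  refund: 3787.03
  transfer: 2679.64
  withdrawal: 2312.99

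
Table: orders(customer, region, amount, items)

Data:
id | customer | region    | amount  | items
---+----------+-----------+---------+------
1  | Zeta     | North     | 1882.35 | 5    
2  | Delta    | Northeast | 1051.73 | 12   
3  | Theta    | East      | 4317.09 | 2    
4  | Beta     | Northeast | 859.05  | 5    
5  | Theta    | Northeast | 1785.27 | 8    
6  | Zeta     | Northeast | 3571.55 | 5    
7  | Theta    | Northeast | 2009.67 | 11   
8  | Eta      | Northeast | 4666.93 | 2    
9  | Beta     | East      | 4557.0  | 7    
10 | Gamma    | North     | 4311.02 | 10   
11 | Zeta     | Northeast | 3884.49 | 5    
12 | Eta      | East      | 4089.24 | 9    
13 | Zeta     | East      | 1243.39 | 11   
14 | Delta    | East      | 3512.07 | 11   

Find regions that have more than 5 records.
SELECT region, COUNT(*) as cnt
FROM orders
GROUP BY region
HAVING COUNT(*) > 5

Result:
  Northeast: 7

Note: HAVING filters groups after aggregation, WHERE filters rows before.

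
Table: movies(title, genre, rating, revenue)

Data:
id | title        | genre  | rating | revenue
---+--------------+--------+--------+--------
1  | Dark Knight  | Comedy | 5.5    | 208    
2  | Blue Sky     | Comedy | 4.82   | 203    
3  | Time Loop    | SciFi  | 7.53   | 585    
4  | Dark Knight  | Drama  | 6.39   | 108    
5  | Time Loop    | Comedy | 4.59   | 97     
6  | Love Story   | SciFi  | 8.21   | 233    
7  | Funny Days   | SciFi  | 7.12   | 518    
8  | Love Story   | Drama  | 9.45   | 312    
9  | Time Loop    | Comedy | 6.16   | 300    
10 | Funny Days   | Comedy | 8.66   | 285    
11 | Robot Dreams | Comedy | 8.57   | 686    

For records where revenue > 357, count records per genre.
SELECT genre, COUNT(*)
FROM movies
WHERE revenue > 357
GROUP BY genre

Note: WHERE filters rows before grouping.

Result:
  Comedy: 1
  SciFi: 2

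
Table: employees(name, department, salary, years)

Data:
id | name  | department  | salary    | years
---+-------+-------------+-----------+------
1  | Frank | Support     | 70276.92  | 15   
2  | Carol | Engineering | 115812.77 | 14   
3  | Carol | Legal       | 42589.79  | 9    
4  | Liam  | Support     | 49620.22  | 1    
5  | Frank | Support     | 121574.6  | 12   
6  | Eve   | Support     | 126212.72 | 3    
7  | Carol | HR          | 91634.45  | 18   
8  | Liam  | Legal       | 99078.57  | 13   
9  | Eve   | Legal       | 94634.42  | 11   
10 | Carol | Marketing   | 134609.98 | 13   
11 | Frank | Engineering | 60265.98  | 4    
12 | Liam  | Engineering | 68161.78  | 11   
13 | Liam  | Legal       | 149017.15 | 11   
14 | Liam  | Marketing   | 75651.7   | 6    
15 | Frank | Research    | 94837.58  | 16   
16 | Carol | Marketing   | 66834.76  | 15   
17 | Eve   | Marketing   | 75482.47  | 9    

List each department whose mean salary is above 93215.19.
SELECT department, AVG(salary)
FROM employees
GROUP BY department
HAVING AVG(salary) > 93215.19

Result:
  Legal: avg=96329.98
  Research: avg=94837.58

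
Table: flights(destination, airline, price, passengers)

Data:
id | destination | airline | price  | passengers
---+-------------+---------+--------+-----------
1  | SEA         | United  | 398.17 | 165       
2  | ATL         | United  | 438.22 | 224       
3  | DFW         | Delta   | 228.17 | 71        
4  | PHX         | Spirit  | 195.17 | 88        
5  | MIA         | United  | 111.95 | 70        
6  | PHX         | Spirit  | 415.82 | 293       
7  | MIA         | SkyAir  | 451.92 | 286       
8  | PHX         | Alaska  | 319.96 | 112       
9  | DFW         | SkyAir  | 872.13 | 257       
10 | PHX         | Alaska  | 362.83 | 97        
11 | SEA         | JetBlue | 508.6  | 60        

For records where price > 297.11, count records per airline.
SELECT airline, COUNT(*)
FROM flights
WHERE price > 297.11
GROUP BY airline

Note: WHERE filters rows before grouping.

Result:
  Alaska: 2
  JetBlue: 1
  SkyAir: 2
  Spirit: 1
  United: 2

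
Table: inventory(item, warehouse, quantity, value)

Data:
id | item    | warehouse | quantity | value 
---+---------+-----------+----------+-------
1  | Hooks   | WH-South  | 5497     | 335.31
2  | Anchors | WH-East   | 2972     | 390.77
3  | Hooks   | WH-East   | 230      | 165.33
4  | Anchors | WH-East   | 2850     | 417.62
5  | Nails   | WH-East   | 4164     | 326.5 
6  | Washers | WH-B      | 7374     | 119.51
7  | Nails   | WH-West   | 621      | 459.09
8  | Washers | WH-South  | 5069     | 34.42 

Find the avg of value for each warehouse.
SELECT warehouse, AVG(value) as result
FROM inventory
GROUP BY warehouse

Result:
  WH-B: 119.51
  WH-East: 325.06
  WH-South: 184.87
  WH-West: 459.09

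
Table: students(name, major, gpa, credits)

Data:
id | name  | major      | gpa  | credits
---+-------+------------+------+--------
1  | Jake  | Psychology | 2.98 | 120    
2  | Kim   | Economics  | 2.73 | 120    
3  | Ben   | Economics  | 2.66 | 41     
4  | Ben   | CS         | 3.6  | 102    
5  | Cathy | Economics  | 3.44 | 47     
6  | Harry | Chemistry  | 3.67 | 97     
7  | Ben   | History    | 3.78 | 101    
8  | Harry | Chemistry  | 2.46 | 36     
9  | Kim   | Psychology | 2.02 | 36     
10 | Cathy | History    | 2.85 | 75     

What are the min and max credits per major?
SELECT major, MIN(credits), MAX(credits)
FROM students
GROUP BY major

Result:
  CS: min=102, max=102
  Chemistry: min=36, max=97
  Economics: min=41, max=120
  History: min=75, max=101
  Psychology: min=36, max=120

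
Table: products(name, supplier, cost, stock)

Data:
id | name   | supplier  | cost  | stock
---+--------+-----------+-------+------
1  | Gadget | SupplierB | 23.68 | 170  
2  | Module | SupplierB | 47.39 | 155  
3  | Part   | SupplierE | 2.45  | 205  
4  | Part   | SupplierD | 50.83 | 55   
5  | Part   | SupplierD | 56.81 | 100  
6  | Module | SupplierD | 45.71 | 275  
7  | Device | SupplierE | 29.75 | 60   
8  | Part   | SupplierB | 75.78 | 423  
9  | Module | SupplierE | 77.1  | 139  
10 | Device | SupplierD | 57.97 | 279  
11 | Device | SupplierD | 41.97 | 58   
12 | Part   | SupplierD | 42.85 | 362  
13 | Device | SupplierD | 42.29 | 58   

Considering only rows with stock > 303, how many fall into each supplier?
SELECT supplier, COUNT(*)
FROM products
WHERE stock > 303
GROUP BY supplier

Note: WHERE filters rows before grouping.

Result:
  SupplierB: 1
  SupplierD: 1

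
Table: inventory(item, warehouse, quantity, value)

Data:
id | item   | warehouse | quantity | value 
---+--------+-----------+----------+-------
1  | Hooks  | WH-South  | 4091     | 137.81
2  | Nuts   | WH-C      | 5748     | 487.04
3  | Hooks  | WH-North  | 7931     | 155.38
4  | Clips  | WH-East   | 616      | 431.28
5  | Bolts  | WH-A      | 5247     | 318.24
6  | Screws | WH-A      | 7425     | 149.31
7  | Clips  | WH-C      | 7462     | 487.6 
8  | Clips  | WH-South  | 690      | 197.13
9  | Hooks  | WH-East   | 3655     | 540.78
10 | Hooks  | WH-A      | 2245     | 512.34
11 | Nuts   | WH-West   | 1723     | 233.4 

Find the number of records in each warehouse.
SELECT warehouse, COUNT(*) as count
FROM inventory
GROUP BY warehouse

Result:
  WH-A: 3
  WH-C: 2
  WH-East: 2
  WH-North: 1
  WH-South: 2
  WH-West: 1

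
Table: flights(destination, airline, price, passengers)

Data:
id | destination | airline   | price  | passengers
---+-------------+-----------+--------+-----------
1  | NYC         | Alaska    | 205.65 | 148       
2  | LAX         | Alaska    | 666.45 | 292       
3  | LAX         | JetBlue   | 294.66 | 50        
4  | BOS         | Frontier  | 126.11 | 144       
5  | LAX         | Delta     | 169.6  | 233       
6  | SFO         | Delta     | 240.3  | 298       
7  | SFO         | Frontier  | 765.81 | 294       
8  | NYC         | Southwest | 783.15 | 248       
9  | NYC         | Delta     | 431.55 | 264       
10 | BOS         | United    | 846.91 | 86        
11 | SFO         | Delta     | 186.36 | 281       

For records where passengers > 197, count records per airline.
SELECT airline, COUNT(*)
FROM flights
WHERE passengers > 197
GROUP BY airline

Note: WHERE filters rows before grouping.

Result:
  Alaska: 1
  Delta: 4
  Frontier: 1
  Southwest: 1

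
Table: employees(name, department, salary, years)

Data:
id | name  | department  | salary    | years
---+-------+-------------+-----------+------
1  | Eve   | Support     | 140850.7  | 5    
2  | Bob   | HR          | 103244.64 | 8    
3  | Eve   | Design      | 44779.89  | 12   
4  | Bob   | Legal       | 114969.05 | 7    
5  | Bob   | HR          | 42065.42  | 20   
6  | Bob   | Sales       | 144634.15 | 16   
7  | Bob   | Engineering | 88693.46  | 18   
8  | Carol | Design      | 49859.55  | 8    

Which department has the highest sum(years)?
SELECT department, SUM(years) as val
FROM employees
GROUP BY department
ORDER BY val DESC
LIMIT 1

Result: HR with sum(years) = 28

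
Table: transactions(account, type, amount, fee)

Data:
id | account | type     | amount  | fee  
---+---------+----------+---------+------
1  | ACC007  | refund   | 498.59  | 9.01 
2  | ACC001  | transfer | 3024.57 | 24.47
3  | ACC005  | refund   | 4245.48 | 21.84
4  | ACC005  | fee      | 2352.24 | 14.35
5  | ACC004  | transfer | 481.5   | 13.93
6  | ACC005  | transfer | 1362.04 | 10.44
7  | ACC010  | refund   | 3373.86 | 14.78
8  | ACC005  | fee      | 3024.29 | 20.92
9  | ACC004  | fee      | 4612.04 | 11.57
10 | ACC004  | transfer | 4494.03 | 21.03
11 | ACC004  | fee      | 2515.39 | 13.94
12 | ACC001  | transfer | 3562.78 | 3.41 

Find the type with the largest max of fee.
SELECT type, MAX(fee) as val
FROM transactions
GROUP BY type
ORDER BY val DESC
LIMIT 1

Result: transfer with max(fee) = 24.47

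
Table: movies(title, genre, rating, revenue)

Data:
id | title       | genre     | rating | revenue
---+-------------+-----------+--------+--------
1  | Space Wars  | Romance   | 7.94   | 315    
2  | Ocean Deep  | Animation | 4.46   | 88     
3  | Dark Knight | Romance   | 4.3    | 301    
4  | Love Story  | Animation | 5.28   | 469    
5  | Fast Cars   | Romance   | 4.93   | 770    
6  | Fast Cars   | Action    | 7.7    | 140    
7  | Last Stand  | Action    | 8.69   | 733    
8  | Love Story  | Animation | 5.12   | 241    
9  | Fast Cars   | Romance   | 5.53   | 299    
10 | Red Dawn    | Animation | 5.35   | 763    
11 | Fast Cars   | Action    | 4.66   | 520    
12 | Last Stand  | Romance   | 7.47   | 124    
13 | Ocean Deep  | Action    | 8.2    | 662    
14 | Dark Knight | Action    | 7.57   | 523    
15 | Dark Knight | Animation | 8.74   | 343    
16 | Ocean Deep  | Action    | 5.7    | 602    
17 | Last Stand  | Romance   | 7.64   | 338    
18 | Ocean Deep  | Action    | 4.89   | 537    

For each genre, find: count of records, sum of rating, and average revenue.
SELECT genre,
       COUNT(*) as cnt,
       SUM(rating) as total_rating,
       AVG(revenue) as avg_revenue
FROM movies
GROUP BY genre

Result:
  Action: 7 records, 47.41 total rating, 531.00 avg revenue
  Animation: 5 records, 28.95 total rating, 380.80 avg revenue
  Romance: 6 records, 37.81 total rating, 357.83 avg revenue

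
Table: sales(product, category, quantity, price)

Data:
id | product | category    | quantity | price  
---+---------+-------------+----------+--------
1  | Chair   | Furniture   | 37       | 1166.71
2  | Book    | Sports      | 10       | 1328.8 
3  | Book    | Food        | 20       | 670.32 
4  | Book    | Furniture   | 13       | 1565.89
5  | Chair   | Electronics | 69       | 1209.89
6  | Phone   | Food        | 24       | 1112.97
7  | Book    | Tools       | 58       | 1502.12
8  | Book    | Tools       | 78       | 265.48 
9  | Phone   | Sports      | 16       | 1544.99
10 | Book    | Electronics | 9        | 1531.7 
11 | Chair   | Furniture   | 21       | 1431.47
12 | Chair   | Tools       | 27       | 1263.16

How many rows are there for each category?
SELECT category, COUNT(*) as count
FROM sales
GROUP BY category

Result:
  Electronics: 2
  Food: 2
  Furniture: 3
  Sports: 2
  Tools: 3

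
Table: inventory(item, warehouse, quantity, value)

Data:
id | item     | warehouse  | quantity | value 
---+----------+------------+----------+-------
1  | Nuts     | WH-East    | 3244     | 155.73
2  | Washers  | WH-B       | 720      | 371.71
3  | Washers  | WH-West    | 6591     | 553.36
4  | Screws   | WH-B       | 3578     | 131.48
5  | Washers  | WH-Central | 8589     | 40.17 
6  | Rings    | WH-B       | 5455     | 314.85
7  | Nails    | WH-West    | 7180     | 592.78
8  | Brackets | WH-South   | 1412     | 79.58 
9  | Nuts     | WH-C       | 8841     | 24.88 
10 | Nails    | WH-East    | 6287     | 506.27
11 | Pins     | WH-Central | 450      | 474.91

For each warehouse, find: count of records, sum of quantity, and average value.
SELECT warehouse,
       COUNT(*) as cnt,
       SUM(quantity) as total_quantity,
       AVG(value) as avg_value
FROM inventory
GROUP BY warehouse

Result:
  WH-B: 3 records, 9753 total quantity, 272.68 avg value
  WH-C: 1 records, 8841 total quantity, 24.88 avg value
  WH-Central: 2 records, 9039 total quantity, 257.54 avg value
  WH-East: 2 records, 9531 total quantity, 331.00 avg value
  WH-South: 1 records, 1412 total quantity, 79.58 avg value
  WH-West: 2 records, 13771 total quantity, 573.07 avg value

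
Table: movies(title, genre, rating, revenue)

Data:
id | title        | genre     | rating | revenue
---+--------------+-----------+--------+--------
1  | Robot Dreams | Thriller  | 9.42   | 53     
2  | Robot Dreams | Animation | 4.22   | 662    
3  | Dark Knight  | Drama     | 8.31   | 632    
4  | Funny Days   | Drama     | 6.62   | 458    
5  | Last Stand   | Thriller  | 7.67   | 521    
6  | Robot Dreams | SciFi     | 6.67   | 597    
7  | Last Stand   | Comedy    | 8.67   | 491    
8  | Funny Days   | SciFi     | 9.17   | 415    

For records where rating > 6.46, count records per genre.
SELECT genre, COUNT(*)
FROM movies
WHERE rating > 6.46
GROUP BY genre

Note: WHERE filters rows before grouping.

Result:
  Comedy: 1
  Drama: 2
  SciFi: 2
  Thriller: 2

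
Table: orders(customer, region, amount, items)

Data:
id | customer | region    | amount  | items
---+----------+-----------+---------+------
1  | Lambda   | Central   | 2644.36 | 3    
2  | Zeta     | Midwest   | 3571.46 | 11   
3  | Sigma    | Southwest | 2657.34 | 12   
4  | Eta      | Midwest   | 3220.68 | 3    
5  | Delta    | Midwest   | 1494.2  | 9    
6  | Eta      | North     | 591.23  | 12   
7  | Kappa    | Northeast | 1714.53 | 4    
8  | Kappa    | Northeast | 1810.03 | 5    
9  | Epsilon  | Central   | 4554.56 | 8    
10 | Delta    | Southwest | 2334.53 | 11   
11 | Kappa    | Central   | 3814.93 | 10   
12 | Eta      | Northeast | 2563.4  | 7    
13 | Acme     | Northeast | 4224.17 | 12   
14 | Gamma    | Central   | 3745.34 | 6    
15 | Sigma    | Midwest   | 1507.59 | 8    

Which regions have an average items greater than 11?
SELECT region, AVG(items)
FROM orders
GROUP BY region
HAVING AVG(items) > 11

Result:
  North: avg=12.00
  Southwest: avg=11.50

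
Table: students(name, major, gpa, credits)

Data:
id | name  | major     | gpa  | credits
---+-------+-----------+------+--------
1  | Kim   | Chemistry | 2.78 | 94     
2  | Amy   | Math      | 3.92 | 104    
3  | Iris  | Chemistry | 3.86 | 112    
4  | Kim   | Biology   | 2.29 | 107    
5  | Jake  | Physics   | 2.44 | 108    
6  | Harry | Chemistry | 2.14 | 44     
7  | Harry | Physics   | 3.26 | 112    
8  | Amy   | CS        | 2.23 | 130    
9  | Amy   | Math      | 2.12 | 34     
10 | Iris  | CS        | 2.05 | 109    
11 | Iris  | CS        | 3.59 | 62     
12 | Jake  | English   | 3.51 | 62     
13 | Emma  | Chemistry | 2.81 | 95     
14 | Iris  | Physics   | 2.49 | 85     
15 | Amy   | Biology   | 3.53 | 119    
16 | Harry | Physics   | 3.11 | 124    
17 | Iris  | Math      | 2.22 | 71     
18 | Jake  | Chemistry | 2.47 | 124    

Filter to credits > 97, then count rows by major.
SELECT major, COUNT(*)
FROM students
WHERE credits > 97
GROUP BY major

Note: WHERE filters rows before grouping.

Result:
  Biology: 2
  CS: 2
  Chemistry: 2
  Math: 1
  Physics: 3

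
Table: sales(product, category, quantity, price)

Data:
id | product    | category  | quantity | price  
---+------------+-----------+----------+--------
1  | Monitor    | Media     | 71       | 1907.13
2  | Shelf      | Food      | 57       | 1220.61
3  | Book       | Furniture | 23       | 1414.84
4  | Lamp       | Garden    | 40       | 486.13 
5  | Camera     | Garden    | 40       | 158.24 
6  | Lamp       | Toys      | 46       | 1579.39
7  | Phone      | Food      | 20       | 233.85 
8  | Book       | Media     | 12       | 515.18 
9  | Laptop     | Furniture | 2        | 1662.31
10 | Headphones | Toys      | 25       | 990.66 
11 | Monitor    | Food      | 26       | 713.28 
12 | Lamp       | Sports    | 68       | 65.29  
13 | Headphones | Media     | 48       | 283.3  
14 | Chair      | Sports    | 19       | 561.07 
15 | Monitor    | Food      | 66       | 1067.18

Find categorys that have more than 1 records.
SELECT category, COUNT(*) as cnt
FROM sales
GROUP BY category
HAVING COUNT(*) > 1

Result:
  Food: 4
  Furniture: 2
  Garden: 2
  Media: 3
  Sports: 2
  Toys: 2

Note: HAVING filters groups after aggregation, WHERE filters rows before.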